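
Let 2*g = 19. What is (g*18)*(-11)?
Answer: -1881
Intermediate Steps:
g = 19/2 (g = (½)*19 = 19/2 ≈ 9.5000)
(g*18)*(-11) = ((19/2)*18)*(-11) = 171*(-11) = -1881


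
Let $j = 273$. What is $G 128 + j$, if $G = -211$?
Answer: $-26735$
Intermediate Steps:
$G 128 + j = \left(-211\right) 128 + 273 = -27008 + 273 = -26735$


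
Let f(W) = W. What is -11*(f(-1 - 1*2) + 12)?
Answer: -99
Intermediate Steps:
-11*(f(-1 - 1*2) + 12) = -11*((-1 - 1*2) + 12) = -11*((-1 - 2) + 12) = -11*(-3 + 12) = -11*9 = -99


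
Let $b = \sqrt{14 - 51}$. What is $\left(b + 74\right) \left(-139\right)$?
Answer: $-10286 - 139 i \sqrt{37} \approx -10286.0 - 845.5 i$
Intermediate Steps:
$b = i \sqrt{37}$ ($b = \sqrt{-37} = i \sqrt{37} \approx 6.0828 i$)
$\left(b + 74\right) \left(-139\right) = \left(i \sqrt{37} + 74\right) \left(-139\right) = \left(74 + i \sqrt{37}\right) \left(-139\right) = -10286 - 139 i \sqrt{37}$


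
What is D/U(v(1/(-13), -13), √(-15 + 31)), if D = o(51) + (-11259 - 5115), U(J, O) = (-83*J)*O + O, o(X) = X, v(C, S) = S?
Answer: -5441/1440 ≈ -3.7785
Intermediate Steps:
U(J, O) = O - 83*J*O (U(J, O) = -83*J*O + O = O - 83*J*O)
D = -16323 (D = 51 + (-11259 - 5115) = 51 - 16374 = -16323)
D/U(v(1/(-13), -13), √(-15 + 31)) = -16323*1/((1 - 83*(-13))*√(-15 + 31)) = -16323*1/(4*(1 + 1079)) = -16323/(4*1080) = -16323/4320 = -16323*1/4320 = -5441/1440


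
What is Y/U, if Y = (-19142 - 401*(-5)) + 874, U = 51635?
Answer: -16263/51635 ≈ -0.31496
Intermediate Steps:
Y = -16263 (Y = (-19142 + 2005) + 874 = -17137 + 874 = -16263)
Y/U = -16263/51635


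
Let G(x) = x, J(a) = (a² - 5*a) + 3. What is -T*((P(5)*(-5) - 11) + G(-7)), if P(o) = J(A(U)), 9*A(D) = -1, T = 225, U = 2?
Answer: 72575/9 ≈ 8063.9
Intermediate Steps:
A(D) = -⅑ (A(D) = (⅑)*(-1) = -⅑)
J(a) = 3 + a² - 5*a
P(o) = 289/81 (P(o) = 3 + (-⅑)² - 5*(-⅑) = 3 + 1/81 + 5/9 = 289/81)
-T*((P(5)*(-5) - 11) + G(-7)) = -225*(((289/81)*(-5) - 11) - 7) = -225*((-1445/81 - 11) - 7) = -225*(-2336/81 - 7) = -225*(-2903)/81 = -1*(-72575/9) = 72575/9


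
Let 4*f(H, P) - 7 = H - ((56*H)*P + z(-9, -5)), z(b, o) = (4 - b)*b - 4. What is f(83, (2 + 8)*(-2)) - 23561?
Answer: -1073/4 ≈ -268.25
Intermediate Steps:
z(b, o) = -4 + b*(4 - b) (z(b, o) = b*(4 - b) - 4 = -4 + b*(4 - b))
f(H, P) = 32 + H/4 - 14*H*P (f(H, P) = 7/4 + (H - ((56*H)*P + (-4 - 1*(-9)² + 4*(-9))))/4 = 7/4 + (H - (56*H*P + (-4 - 1*81 - 36)))/4 = 7/4 + (H - (56*H*P + (-4 - 81 - 36)))/4 = 7/4 + (H - (56*H*P - 121))/4 = 7/4 + (H - (-121 + 56*H*P))/4 = 7/4 + (H + (121 - 56*H*P))/4 = 7/4 + (121 + H - 56*H*P)/4 = 7/4 + (121/4 + H/4 - 14*H*P) = 32 + H/4 - 14*H*P)
f(83, (2 + 8)*(-2)) - 23561 = (32 + (¼)*83 - 14*83*(2 + 8)*(-2)) - 23561 = (32 + 83/4 - 14*83*10*(-2)) - 23561 = (32 + 83/4 - 14*83*(-20)) - 23561 = (32 + 83/4 + 23240) - 23561 = 93171/4 - 23561 = -1073/4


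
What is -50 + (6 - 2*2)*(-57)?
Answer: -164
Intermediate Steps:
-50 + (6 - 2*2)*(-57) = -50 + (6 - 4)*(-57) = -50 + 2*(-57) = -50 - 114 = -164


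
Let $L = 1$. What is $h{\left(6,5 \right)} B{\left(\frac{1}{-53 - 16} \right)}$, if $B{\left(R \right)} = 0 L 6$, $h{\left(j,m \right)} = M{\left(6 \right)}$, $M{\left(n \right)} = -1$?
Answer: $0$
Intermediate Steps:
$h{\left(j,m \right)} = -1$
$B{\left(R \right)} = 0$ ($B{\left(R \right)} = 0 \cdot 1 \cdot 6 = 0 \cdot 6 = 0$)
$h{\left(6,5 \right)} B{\left(\frac{1}{-53 - 16} \right)} = \left(-1\right) 0 = 0$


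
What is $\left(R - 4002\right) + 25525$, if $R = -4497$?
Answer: $17026$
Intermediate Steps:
$\left(R - 4002\right) + 25525 = \left(-4497 - 4002\right) + 25525 = -8499 + 25525 = 17026$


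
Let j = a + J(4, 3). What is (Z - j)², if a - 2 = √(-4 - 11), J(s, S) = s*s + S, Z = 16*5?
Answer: (59 - I*√15)² ≈ 3466.0 - 457.01*I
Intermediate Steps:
Z = 80
J(s, S) = S + s² (J(s, S) = s² + S = S + s²)
a = 2 + I*√15 (a = 2 + √(-4 - 11) = 2 + √(-15) = 2 + I*√15 ≈ 2.0 + 3.873*I)
j = 21 + I*√15 (j = (2 + I*√15) + (3 + 4²) = (2 + I*√15) + (3 + 16) = (2 + I*√15) + 19 = 21 + I*√15 ≈ 21.0 + 3.873*I)
(Z - j)² = (80 - (21 + I*√15))² = (80 + (-21 - I*√15))² = (59 - I*√15)²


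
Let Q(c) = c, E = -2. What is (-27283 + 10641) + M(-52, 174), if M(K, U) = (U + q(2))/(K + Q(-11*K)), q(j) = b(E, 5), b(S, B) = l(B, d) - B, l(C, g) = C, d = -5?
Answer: -4326833/260 ≈ -16642.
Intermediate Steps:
b(S, B) = 0 (b(S, B) = B - B = 0)
q(j) = 0
M(K, U) = -U/(10*K) (M(K, U) = (U + 0)/(K - 11*K) = U/((-10*K)) = U*(-1/(10*K)) = -U/(10*K))
(-27283 + 10641) + M(-52, 174) = (-27283 + 10641) - ⅒*174/(-52) = -16642 - ⅒*174*(-1/52) = -16642 + 87/260 = -4326833/260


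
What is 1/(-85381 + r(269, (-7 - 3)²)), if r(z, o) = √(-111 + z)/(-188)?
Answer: -1508853032/128827380725113 + 94*√158/128827380725113 ≈ -1.1712e-5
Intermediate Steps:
r(z, o) = -√(-111 + z)/188 (r(z, o) = √(-111 + z)*(-1/188) = -√(-111 + z)/188)
1/(-85381 + r(269, (-7 - 3)²)) = 1/(-85381 - √(-111 + 269)/188) = 1/(-85381 - √158/188)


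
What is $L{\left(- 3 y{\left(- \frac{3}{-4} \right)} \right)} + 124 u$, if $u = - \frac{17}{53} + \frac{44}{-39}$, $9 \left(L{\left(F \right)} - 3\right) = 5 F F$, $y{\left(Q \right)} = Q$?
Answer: $- \frac{5749849}{33072} \approx -173.86$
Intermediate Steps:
$L{\left(F \right)} = 3 + \frac{5 F^{2}}{9}$ ($L{\left(F \right)} = 3 + \frac{5 F F}{9} = 3 + \frac{5 F^{2}}{9}$)
$u = - \frac{2995}{2067}$ ($u = \left(-17\right) \frac{1}{53} + 44 \left(- \frac{1}{39}\right) = - \frac{17}{53} - \frac{44}{39} = - \frac{2995}{2067} \approx -1.449$)
$L{\left(- 3 y{\left(- \frac{3}{-4} \right)} \right)} + 124 u = \left(3 + \frac{5 \left(- 3 \left(- \frac{3}{-4}\right)\right)^{2}}{9}\right) + 124 \left(- \frac{2995}{2067}\right) = \left(3 + \frac{5 \left(- 3 \left(\left(-3\right) \left(- \frac{1}{4}\right)\right)\right)^{2}}{9}\right) - \frac{371380}{2067} = \left(3 + \frac{5 \left(\left(-3\right) \frac{3}{4}\right)^{2}}{9}\right) - \frac{371380}{2067} = \left(3 + \frac{5 \left(- \frac{9}{4}\right)^{2}}{9}\right) - \frac{371380}{2067} = \left(3 + \frac{5}{9} \cdot \frac{81}{16}\right) - \frac{371380}{2067} = \left(3 + \frac{45}{16}\right) - \frac{371380}{2067} = \frac{93}{16} - \frac{371380}{2067} = - \frac{5749849}{33072}$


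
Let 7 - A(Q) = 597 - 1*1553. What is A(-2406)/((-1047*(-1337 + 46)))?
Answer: 321/450559 ≈ 0.00071245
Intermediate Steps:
A(Q) = 963 (A(Q) = 7 - (597 - 1*1553) = 7 - (597 - 1553) = 7 - 1*(-956) = 7 + 956 = 963)
A(-2406)/((-1047*(-1337 + 46))) = 963/((-1047*(-1337 + 46))) = 963/((-1047*(-1291))) = 963/1351677 = 963*(1/1351677) = 321/450559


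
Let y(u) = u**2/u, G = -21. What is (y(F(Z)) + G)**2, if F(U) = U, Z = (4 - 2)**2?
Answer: 289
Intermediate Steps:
Z = 4 (Z = 2**2 = 4)
y(u) = u
(y(F(Z)) + G)**2 = (4 - 21)**2 = (-17)**2 = 289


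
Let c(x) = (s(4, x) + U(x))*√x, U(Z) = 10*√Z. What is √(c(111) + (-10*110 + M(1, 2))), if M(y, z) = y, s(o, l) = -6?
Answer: √(11 - 6*√111) ≈ 7.2259*I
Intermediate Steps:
c(x) = √x*(-6 + 10*√x) (c(x) = (-6 + 10*√x)*√x = √x*(-6 + 10*√x))
√(c(111) + (-10*110 + M(1, 2))) = √((-6*√111 + 10*111) + (-10*110 + 1)) = √((-6*√111 + 1110) + (-1100 + 1)) = √((1110 - 6*√111) - 1099) = √(11 - 6*√111)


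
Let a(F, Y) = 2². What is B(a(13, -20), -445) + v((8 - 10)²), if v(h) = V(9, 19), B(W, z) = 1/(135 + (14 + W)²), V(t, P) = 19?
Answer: 8722/459 ≈ 19.002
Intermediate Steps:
a(F, Y) = 4
v(h) = 19
B(a(13, -20), -445) + v((8 - 10)²) = 1/(135 + (14 + 4)²) + 19 = 1/(135 + 18²) + 19 = 1/(135 + 324) + 19 = 1/459 + 19 = 8722/459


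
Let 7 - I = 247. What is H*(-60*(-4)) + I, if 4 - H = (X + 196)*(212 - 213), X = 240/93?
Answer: 1499760/31 ≈ 48379.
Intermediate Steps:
X = 80/31 (X = 240*(1/93) = 80/31 ≈ 2.5806)
I = -240 (I = 7 - 1*247 = 7 - 247 = -240)
H = 6280/31 (H = 4 - (80/31 + 196)*(212 - 213) = 4 - 6156*(-1)/31 = 4 - 1*(-6156/31) = 4 + 6156/31 = 6280/31 ≈ 202.58)
H*(-60*(-4)) + I = 6280*(-60*(-4))/31 - 240 = (6280/31)*240 - 240 = 1507200/31 - 240 = 1499760/31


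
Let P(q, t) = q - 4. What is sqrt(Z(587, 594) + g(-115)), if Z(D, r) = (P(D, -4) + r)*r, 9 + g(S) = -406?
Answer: sqrt(698723) ≈ 835.90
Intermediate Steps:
P(q, t) = -4 + q
g(S) = -415 (g(S) = -9 - 406 = -415)
Z(D, r) = r*(-4 + D + r) (Z(D, r) = ((-4 + D) + r)*r = (-4 + D + r)*r = r*(-4 + D + r))
sqrt(Z(587, 594) + g(-115)) = sqrt(594*(-4 + 587 + 594) - 415) = sqrt(594*1177 - 415) = sqrt(699138 - 415) = sqrt(698723)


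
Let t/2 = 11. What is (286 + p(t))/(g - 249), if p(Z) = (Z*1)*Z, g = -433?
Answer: -35/31 ≈ -1.1290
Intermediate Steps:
t = 22 (t = 2*11 = 22)
p(Z) = Z**2 (p(Z) = Z*Z = Z**2)
(286 + p(t))/(g - 249) = (286 + 22**2)/(-433 - 249) = (286 + 484)/(-682) = 770*(-1/682) = -35/31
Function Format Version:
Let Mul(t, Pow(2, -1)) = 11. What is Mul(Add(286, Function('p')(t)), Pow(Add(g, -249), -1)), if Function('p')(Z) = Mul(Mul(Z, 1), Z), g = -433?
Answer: Rational(-35, 31) ≈ -1.1290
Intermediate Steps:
t = 22 (t = Mul(2, 11) = 22)
Function('p')(Z) = Pow(Z, 2) (Function('p')(Z) = Mul(Z, Z) = Pow(Z, 2))
Mul(Add(286, Function('p')(t)), Pow(Add(g, -249), -1)) = Mul(Add(286, Pow(22, 2)), Pow(Add(-433, -249), -1)) = Mul(Add(286, 484), Pow(-682, -1)) = Mul(770, Rational(-1, 682)) = Rational(-35, 31)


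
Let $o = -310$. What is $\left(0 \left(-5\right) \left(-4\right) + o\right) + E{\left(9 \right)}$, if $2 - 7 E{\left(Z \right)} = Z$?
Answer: $-311$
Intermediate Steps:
$E{\left(Z \right)} = \frac{2}{7} - \frac{Z}{7}$
$\left(0 \left(-5\right) \left(-4\right) + o\right) + E{\left(9 \right)} = \left(0 \left(-5\right) \left(-4\right) - 310\right) + \left(\frac{2}{7} - \frac{9}{7}\right) = \left(0 \left(-4\right) - 310\right) + \left(\frac{2}{7} - \frac{9}{7}\right) = \left(0 - 310\right) - 1 = -310 - 1 = -311$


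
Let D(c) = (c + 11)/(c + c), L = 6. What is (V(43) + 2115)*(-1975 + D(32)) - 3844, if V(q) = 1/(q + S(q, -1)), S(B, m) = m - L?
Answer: -3209934971/768 ≈ -4.1796e+6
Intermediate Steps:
S(B, m) = -6 + m (S(B, m) = m - 1*6 = m - 6 = -6 + m)
D(c) = (11 + c)/(2*c) (D(c) = (11 + c)/((2*c)) = (11 + c)*(1/(2*c)) = (11 + c)/(2*c))
V(q) = 1/(-7 + q) (V(q) = 1/(q + (-6 - 1)) = 1/(q - 7) = 1/(-7 + q))
(V(43) + 2115)*(-1975 + D(32)) - 3844 = (1/(-7 + 43) + 2115)*(-1975 + (½)*(11 + 32)/32) - 3844 = (1/36 + 2115)*(-1975 + (½)*(1/32)*43) - 3844 = (1/36 + 2115)*(-1975 + 43/64) - 3844 = (76141/36)*(-126357/64) - 3844 = -3206982779/768 - 3844 = -3209934971/768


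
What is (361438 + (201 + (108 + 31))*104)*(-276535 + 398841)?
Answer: 48530776188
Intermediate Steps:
(361438 + (201 + (108 + 31))*104)*(-276535 + 398841) = (361438 + (201 + 139)*104)*122306 = (361438 + 340*104)*122306 = (361438 + 35360)*122306 = 396798*122306 = 48530776188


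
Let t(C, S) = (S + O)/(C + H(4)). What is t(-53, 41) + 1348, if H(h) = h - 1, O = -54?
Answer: 67413/50 ≈ 1348.3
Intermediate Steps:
H(h) = -1 + h
t(C, S) = (-54 + S)/(3 + C) (t(C, S) = (S - 54)/(C + (-1 + 4)) = (-54 + S)/(C + 3) = (-54 + S)/(3 + C))
t(-53, 41) + 1348 = (-54 + 41)/(3 - 53) + 1348 = -13/(-50) + 1348 = -1/50*(-13) + 1348 = 13/50 + 1348 = 67413/50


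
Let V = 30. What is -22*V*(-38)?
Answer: 25080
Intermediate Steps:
-22*V*(-38) = -22*30*(-38) = -660*(-38) = 25080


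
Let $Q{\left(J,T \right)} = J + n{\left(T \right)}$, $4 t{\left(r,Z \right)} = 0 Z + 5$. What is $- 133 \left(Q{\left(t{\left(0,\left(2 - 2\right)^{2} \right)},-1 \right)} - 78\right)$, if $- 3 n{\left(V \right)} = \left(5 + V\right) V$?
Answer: $\frac{120365}{12} \approx 10030.0$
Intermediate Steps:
$n{\left(V \right)} = - \frac{V \left(5 + V\right)}{3}$ ($n{\left(V \right)} = - \frac{\left(5 + V\right) V}{3} = - \frac{V \left(5 + V\right)}{3}$)
$t{\left(r,Z \right)} = \frac{5}{4}$ ($t{\left(r,Z \right)} = \frac{0 Z + 5}{4} = \frac{0 + 5}{4} = \frac{1}{4} \cdot 5 = \frac{5}{4}$)
$Q{\left(J,T \right)} = J - \frac{T \left(5 + T\right)}{3}$
$- 133 \left(Q{\left(t{\left(0,\left(2 - 2\right)^{2} \right)},-1 \right)} - 78\right) = - 133 \left(\left(\frac{5}{4} - - \frac{5 - 1}{3}\right) - 78\right) = - 133 \left(\left(\frac{5}{4} - \left(- \frac{1}{3}\right) 4\right) - 78\right) = - 133 \left(\left(\frac{5}{4} + \frac{4}{3}\right) - 78\right) = - 133 \left(\frac{31}{12} - 78\right) = \left(-133\right) \left(- \frac{905}{12}\right) = \frac{120365}{12}$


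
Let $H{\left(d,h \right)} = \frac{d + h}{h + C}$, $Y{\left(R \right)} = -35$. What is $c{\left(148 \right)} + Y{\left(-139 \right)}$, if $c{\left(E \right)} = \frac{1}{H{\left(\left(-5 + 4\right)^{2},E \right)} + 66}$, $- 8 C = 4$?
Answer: $- \frac{691585}{19768} \approx -34.985$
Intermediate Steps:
$C = - \frac{1}{2}$ ($C = \left(- \frac{1}{8}\right) 4 = - \frac{1}{2} \approx -0.5$)
$H{\left(d,h \right)} = \frac{d + h}{- \frac{1}{2} + h}$ ($H{\left(d,h \right)} = \frac{d + h}{h - \frac{1}{2}} = \frac{d + h}{- \frac{1}{2} + h}$)
$c{\left(E \right)} = \frac{1}{66 + \frac{2 \left(1 + E\right)}{-1 + 2 E}}$ ($c{\left(E \right)} = \frac{1}{\frac{2 \left(\left(-5 + 4\right)^{2} + E\right)}{-1 + 2 E} + 66} = \frac{1}{\frac{2 \left(\left(-1\right)^{2} + E\right)}{-1 + 2 E} + 66} = \frac{1}{\frac{2 \left(1 + E\right)}{-1 + 2 E} + 66} = \frac{1}{66 + \frac{2 \left(1 + E\right)}{-1 + 2 E}}$)
$c{\left(148 \right)} + Y{\left(-139 \right)} = \frac{-1 + 2 \cdot 148}{2 \left(-32 + 67 \cdot 148\right)} - 35 = \frac{-1 + 296}{2 \left(-32 + 9916\right)} - 35 = \frac{1}{2} \cdot \frac{1}{9884} \cdot 295 - 35 = \frac{295}{19768} - 35 = - \frac{691585}{19768}$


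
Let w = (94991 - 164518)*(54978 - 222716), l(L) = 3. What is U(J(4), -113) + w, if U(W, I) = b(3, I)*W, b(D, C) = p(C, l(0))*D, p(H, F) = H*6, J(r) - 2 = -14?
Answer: 11662344334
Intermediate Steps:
J(r) = -12 (J(r) = 2 - 14 = -12)
p(H, F) = 6*H
b(D, C) = 6*C*D (b(D, C) = (6*C)*D = 6*C*D)
U(W, I) = 18*I*W (U(W, I) = (6*I*3)*W = (18*I)*W = 18*I*W)
w = 11662319926 (w = -69527*(-167738) = 11662319926)
U(J(4), -113) + w = 18*(-113)*(-12) + 11662319926 = 24408 + 11662319926 = 11662344334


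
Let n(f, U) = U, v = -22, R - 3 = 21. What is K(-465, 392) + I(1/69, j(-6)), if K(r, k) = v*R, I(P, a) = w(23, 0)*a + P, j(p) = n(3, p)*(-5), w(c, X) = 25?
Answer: 15319/69 ≈ 222.01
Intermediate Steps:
R = 24 (R = 3 + 21 = 24)
j(p) = -5*p (j(p) = p*(-5) = -5*p)
I(P, a) = P + 25*a (I(P, a) = 25*a + P = P + 25*a)
K(r, k) = -528 (K(r, k) = -22*24 = -528)
K(-465, 392) + I(1/69, j(-6)) = -528 + (1/69 + 25*(-5*(-6))) = -528 + (1/69 + 25*30) = -528 + (1/69 + 750) = -528 + 51751/69 = 15319/69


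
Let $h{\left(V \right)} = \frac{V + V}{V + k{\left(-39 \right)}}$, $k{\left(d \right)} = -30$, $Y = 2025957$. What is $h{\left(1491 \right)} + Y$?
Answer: $\frac{986642053}{487} \approx 2.026 \cdot 10^{6}$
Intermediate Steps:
$h{\left(V \right)} = \frac{2 V}{-30 + V}$ ($h{\left(V \right)} = \frac{V + V}{V - 30} = \frac{2 V}{-30 + V}$)
$h{\left(1491 \right)} + Y = 2 \cdot 1491 \frac{1}{-30 + 1491} + 2025957 = 2 \cdot 1491 \cdot \frac{1}{1461} + 2025957 = \frac{994}{487} + 2025957 = \frac{986642053}{487}$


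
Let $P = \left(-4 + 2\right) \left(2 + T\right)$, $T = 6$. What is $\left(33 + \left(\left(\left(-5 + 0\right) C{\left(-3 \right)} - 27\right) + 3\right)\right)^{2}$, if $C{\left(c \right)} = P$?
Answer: $7921$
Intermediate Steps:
$P = -16$ ($P = \left(-4 + 2\right) \left(2 + 6\right) = \left(-2\right) 8 = -16$)
$C{\left(c \right)} = -16$
$\left(33 + \left(\left(\left(-5 + 0\right) C{\left(-3 \right)} - 27\right) + 3\right)\right)^{2} = \left(33 - \left(24 - \left(-5 + 0\right) \left(-16\right)\right)\right)^{2} = \left(33 + \left(\left(\left(-5\right) \left(-16\right) - 27\right) + 3\right)\right)^{2} = \left(33 + \left(\left(80 - 27\right) + 3\right)\right)^{2} = \left(33 + \left(53 + 3\right)\right)^{2} = \left(33 + 56\right)^{2} = 89^{2} = 7921$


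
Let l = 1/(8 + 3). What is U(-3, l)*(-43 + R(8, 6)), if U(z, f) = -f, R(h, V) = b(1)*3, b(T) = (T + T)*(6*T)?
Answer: 7/11 ≈ 0.63636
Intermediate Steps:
b(T) = 12*T**2 (b(T) = (2*T)*(6*T) = 12*T**2)
l = 1/11 ≈ 0.090909
R(h, V) = 36 (R(h, V) = (12*1**2)*3 = (12*1)*3 = 12*3 = 36)
U(-3, l)*(-43 + R(8, 6)) = (-1*1/11)*(-43 + 36) = -1/11*(-7) = 7/11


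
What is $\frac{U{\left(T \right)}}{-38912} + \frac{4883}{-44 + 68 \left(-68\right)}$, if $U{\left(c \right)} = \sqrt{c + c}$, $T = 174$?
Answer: $- \frac{4883}{4668} - \frac{\sqrt{87}}{19456} \approx -1.0465$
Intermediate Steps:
$U{\left(c \right)} = \sqrt{2} \sqrt{c}$ ($U{\left(c \right)} = \sqrt{2 c} = \sqrt{2} \sqrt{c}$)
$\frac{U{\left(T \right)}}{-38912} + \frac{4883}{-44 + 68 \left(-68\right)} = \frac{\sqrt{2} \sqrt{174}}{-38912} + \frac{4883}{-44 + 68 \left(-68\right)} = 2 \sqrt{87} \left(- \frac{1}{38912}\right) + \frac{4883}{-44 - 4624} = - \frac{\sqrt{87}}{19456} + \frac{4883}{-4668} = - \frac{\sqrt{87}}{19456} + 4883 \left(- \frac{1}{4668}\right) = - \frac{\sqrt{87}}{19456} - \frac{4883}{4668} = - \frac{4883}{4668} - \frac{\sqrt{87}}{19456}$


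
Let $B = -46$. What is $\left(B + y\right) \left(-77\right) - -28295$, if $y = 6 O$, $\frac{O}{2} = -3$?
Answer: $34609$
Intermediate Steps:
$O = -6$ ($O = 2 \left(-3\right) = -6$)
$y = -36$ ($y = 6 \left(-6\right) = -36$)
$\left(B + y\right) \left(-77\right) - -28295 = \left(-46 - 36\right) \left(-77\right) - -28295 = \left(-82\right) \left(-77\right) + 28295 = 6314 + 28295 = 34609$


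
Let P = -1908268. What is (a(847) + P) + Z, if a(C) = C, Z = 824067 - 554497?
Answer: -1637851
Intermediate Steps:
Z = 269570
(a(847) + P) + Z = (847 - 1908268) + 269570 = -1907421 + 269570 = -1637851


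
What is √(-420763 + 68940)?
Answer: I*√351823 ≈ 593.15*I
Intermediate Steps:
√(-420763 + 68940) = √(-351823) = I*√351823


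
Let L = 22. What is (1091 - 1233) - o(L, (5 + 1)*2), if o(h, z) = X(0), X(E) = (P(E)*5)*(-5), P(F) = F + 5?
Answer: -17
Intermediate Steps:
P(F) = 5 + F
X(E) = -125 - 25*E (X(E) = ((5 + E)*5)*(-5) = (25 + 5*E)*(-5) = -125 - 25*E)
o(h, z) = -125 (o(h, z) = -125 - 25*0 = -125 + 0 = -125)
(1091 - 1233) - o(L, (5 + 1)*2) = (1091 - 1233) - 1*(-125) = -142 + 125 = -17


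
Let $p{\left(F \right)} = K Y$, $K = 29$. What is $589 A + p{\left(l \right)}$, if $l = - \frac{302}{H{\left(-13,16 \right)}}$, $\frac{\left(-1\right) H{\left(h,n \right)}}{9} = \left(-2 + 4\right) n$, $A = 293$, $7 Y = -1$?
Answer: $\frac{1208010}{7} \approx 1.7257 \cdot 10^{5}$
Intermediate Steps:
$Y = - \frac{1}{7}$ ($Y = \frac{1}{7} \left(-1\right) = - \frac{1}{7} \approx -0.14286$)
$H{\left(h,n \right)} = - 18 n$ ($H{\left(h,n \right)} = - 9 \left(-2 + 4\right) n = - 9 \cdot 2 n = - 18 n$)
$l = \frac{151}{144}$ ($l = - \frac{302}{\left(-18\right) 16} = - \frac{302}{-288} = \left(-302\right) \left(- \frac{1}{288}\right) = \frac{151}{144} \approx 1.0486$)
$p{\left(F \right)} = - \frac{29}{7}$ ($p{\left(F \right)} = 29 \left(- \frac{1}{7}\right) = - \frac{29}{7}$)
$589 A + p{\left(l \right)} = 589 \cdot 293 - \frac{29}{7} = 172577 - \frac{29}{7} = \frac{1208010}{7}$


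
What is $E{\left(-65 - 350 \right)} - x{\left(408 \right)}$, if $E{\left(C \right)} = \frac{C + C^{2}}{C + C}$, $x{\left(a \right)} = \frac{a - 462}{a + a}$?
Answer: $- \frac{28143}{136} \approx -206.93$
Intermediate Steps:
$x{\left(a \right)} = \frac{-462 + a}{2 a}$
$E{\left(C \right)} = \frac{C + C^{2}}{2 C}$
$E{\left(-65 - 350 \right)} - x{\left(408 \right)} = \left(\frac{1}{2} + \frac{-65 - 350}{2}\right) - \frac{-462 + 408}{2 \cdot 408} = \left(\frac{1}{2} + \frac{-65 - 350}{2}\right) - \frac{1}{2} \cdot \frac{1}{408} \left(-54\right) = \left(\frac{1}{2} + \frac{1}{2} \left(-415\right)\right) - - \frac{9}{136} = \left(\frac{1}{2} - \frac{415}{2}\right) + \frac{9}{136} = -207 + \frac{9}{136} = - \frac{28143}{136}$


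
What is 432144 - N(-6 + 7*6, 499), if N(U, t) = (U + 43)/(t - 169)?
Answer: 142607441/330 ≈ 4.3214e+5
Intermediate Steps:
N(U, t) = (43 + U)/(-169 + t)
432144 - N(-6 + 7*6, 499) = 432144 - (43 + (-6 + 7*6))/(-169 + 499) = 432144 - (43 + (-6 + 42))/330 = 432144 - (43 + 36)/330 = 432144 - 79/330 = 142607441/330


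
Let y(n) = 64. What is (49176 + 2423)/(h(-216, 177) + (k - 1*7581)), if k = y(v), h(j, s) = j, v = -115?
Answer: -51599/7733 ≈ -6.6726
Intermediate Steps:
k = 64
(49176 + 2423)/(h(-216, 177) + (k - 1*7581)) = (49176 + 2423)/(-216 + (64 - 1*7581)) = 51599/(-216 + (64 - 7581)) = 51599/(-216 - 7517) = 51599/(-7733) = 51599*(-1/7733) = -51599/7733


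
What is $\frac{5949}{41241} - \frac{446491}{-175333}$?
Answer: $\frac{6485597116}{2410302751} \approx 2.6908$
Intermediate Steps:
$\frac{5949}{41241} - \frac{446491}{-175333} = 5949 \cdot \frac{1}{41241} - - \frac{446491}{175333} = \frac{1983}{13747} + \frac{446491}{175333} = \frac{6485597116}{2410302751}$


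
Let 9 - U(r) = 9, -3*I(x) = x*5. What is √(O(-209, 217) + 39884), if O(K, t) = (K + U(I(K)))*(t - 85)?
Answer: 2*√3074 ≈ 110.89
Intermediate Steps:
I(x) = -5*x/3 (I(x) = -x*5/3 = -5*x/3)
U(r) = 0 (U(r) = 9 - 1*9 = 9 - 9 = 0)
O(K, t) = K*(-85 + t) (O(K, t) = (K + 0)*(t - 85) = K*(-85 + t))
√(O(-209, 217) + 39884) = √(-209*(-85 + 217) + 39884) = √(-209*132 + 39884) = √(-27588 + 39884) = √12296 = 2*√3074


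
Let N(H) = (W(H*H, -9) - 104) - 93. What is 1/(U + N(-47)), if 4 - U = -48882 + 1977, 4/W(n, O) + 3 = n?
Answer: 1103/51523338 ≈ 2.1408e-5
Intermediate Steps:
W(n, O) = 4/(-3 + n)
U = 46909 (U = 4 - (-48882 + 1977) = 4 - 1*(-46905) = 4 + 46905 = 46909)
N(H) = -197 + 4/(-3 + H**2) (N(H) = (4/(-3 + H*H) - 104) - 93 = (4/(-3 + H**2) - 104) - 93 = (-104 + 4/(-3 + H**2)) - 93 = -197 + 4/(-3 + H**2))
1/(U + N(-47)) = 1/(46909 + (595 - 197*(-47)**2)/(-3 + (-47)**2)) = 1/(46909 + (595 - 197*2209)/(-3 + 2209)) = 1/(46909 + (595 - 435173)/2206) = 1/(46909 + (1/2206)*(-434578)) = 1/(46909 - 217289/1103) = 1/(51523338/1103) = 1103/51523338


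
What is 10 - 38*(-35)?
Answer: 1340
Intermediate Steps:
10 - 38*(-35) = 10 + 1330 = 1340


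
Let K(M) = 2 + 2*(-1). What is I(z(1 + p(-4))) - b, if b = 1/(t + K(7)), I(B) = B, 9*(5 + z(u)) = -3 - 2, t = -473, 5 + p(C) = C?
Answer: -23641/4257 ≈ -5.5534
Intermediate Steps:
K(M) = 0 (K(M) = 2 - 2 = 0)
p(C) = -5 + C
z(u) = -50/9 (z(u) = -5 + (-3 - 2)/9 = -5 + (1/9)*(-5) = -5 - 5/9 = -50/9)
b = -1/473 (b = 1/(-473 + 0) = 1/(-473) = -1/473 ≈ -0.0021142)
I(z(1 + p(-4))) - b = -50/9 - 1*(-1/473) = -50/9 + 1/473 = -23641/4257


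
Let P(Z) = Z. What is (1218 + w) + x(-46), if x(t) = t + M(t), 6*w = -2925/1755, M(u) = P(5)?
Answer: 21181/18 ≈ 1176.7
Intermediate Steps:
M(u) = 5
w = -5/18 (w = (-2925/1755)/6 = (-2925*1/1755)/6 = (⅙)*(-5/3) = -5/18 ≈ -0.27778)
x(t) = 5 + t (x(t) = t + 5 = 5 + t)
(1218 + w) + x(-46) = (1218 - 5/18) + (5 - 46) = 21919/18 - 41 = 21181/18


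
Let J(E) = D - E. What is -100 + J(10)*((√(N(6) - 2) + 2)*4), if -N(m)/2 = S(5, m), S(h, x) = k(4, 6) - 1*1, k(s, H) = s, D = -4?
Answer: -212 - 112*I*√2 ≈ -212.0 - 158.39*I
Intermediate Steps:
J(E) = -4 - E
S(h, x) = 3 (S(h, x) = 4 - 1*1 = 4 - 1 = 3)
N(m) = -6 (N(m) = -2*3 = -6)
-100 + J(10)*((√(N(6) - 2) + 2)*4) = -100 + (-4 - 1*10)*((√(-6 - 2) + 2)*4) = -100 + (-4 - 10)*((√(-8) + 2)*4) = -100 - 14*(2*I*√2 + 2)*4 = -100 - 14*(2 + 2*I*√2)*4 = -100 - 14*(8 + 8*I*√2) = -100 + (-112 - 112*I*√2) = -212 - 112*I*√2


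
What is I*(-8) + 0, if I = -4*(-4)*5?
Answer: -640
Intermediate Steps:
I = 80 (I = 16*5 = 80)
I*(-8) + 0 = 80*(-8) + 0 = -640 + 0 = -640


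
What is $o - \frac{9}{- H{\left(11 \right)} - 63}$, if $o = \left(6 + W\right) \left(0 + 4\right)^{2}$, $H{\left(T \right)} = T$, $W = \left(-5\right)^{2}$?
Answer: $\frac{36713}{74} \approx 496.12$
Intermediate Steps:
$W = 25$
$o = 496$ ($o = \left(6 + 25\right) \left(0 + 4\right)^{2} = 31 \cdot 4^{2} = 31 \cdot 16 = 496$)
$o - \frac{9}{- H{\left(11 \right)} - 63} = 496 - \frac{9}{\left(-1\right) 11 - 63} = 496 - \frac{9}{-11 - 63} = 496 - \frac{9}{-74} = 496 - - \frac{9}{74} = 496 + \frac{9}{74} = \frac{36713}{74}$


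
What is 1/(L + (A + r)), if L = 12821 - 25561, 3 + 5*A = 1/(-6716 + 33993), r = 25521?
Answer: 27277/348610971 ≈ 7.8245e-5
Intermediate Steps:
A = -16366/27277 (A = -⅗ + 1/(5*(-6716 + 33993)) = -⅗ + (⅕)/27277 = -⅗ + (⅕)*(1/27277) = -⅗ + 1/136385 = -16366/27277 ≈ -0.59999)
L = -12740
1/(L + (A + r)) = 1/(-12740 + (-16366/27277 + 25521)) = 1/(-12740 + 696119951/27277) = 1/(348610971/27277) = 27277/348610971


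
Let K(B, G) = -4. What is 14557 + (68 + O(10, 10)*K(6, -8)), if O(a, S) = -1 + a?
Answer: 14589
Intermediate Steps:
14557 + (68 + O(10, 10)*K(6, -8)) = 14557 + (68 + (-1 + 10)*(-4)) = 14557 + (68 + 9*(-4)) = 14557 + (68 - 36) = 14557 + 32 = 14589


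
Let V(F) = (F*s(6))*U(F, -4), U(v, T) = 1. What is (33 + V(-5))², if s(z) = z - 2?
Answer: 169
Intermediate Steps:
s(z) = -2 + z
V(F) = 4*F (V(F) = (F*(-2 + 6))*1 = (F*4)*1 = (4*F)*1 = 4*F)
(33 + V(-5))² = (33 + 4*(-5))² = (33 - 20)² = 13² = 169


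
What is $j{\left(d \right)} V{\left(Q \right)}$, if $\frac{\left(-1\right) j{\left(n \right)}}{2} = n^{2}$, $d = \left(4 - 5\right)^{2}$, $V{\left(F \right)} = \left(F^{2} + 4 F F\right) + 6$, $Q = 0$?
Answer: $-12$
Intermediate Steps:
$V{\left(F \right)} = 6 + 5 F^{2}$ ($V{\left(F \right)} = \left(F^{2} + 4 F^{2}\right) + 6 = 5 F^{2} + 6 = 6 + 5 F^{2}$)
$d = 1$ ($d = \left(-1\right)^{2} = 1$)
$j{\left(n \right)} = - 2 n^{2}$
$j{\left(d \right)} V{\left(Q \right)} = - 2 \cdot 1^{2} \left(6 + 5 \cdot 0^{2}\right) = \left(-2\right) 1 \left(6 + 5 \cdot 0\right) = - 2 \left(6 + 0\right) = \left(-2\right) 6 = -12$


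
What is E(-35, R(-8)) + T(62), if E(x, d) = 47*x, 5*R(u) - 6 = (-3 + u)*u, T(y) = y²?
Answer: 2199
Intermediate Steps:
R(u) = 6/5 + u*(-3 + u)/5 (R(u) = 6/5 + ((-3 + u)*u)/5 = 6/5 + (u*(-3 + u))/5 = 6/5 + u*(-3 + u)/5)
E(-35, R(-8)) + T(62) = 47*(-35) + 62² = -1645 + 3844 = 2199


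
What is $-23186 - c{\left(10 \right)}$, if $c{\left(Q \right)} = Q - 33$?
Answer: $-23163$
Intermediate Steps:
$c{\left(Q \right)} = -33 + Q$ ($c{\left(Q \right)} = Q - 33 = -33 + Q$)
$-23186 - c{\left(10 \right)} = -23186 - \left(-33 + 10\right) = -23186 - -23 = -23186 + 23 = -23163$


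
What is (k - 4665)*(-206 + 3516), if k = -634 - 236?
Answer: -18320850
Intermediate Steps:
k = -870
(k - 4665)*(-206 + 3516) = (-870 - 4665)*(-206 + 3516) = -5535*3310 = -18320850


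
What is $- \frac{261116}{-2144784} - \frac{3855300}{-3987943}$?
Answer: $\frac{2327525369897}{2138319084828} \approx 1.0885$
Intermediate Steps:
$- \frac{261116}{-2144784} - \frac{3855300}{-3987943} = \left(-261116\right) \left(- \frac{1}{2144784}\right) - - \frac{3855300}{3987943} = \frac{65279}{536196} + \frac{3855300}{3987943} = \frac{2327525369897}{2138319084828}$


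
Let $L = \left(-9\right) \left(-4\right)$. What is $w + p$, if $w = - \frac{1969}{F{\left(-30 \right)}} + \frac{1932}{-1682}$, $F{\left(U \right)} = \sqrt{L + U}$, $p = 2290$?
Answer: $\frac{1924924}{841} - \frac{1969 \sqrt{6}}{6} \approx 1485.0$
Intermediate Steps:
$L = 36$
$F{\left(U \right)} = \sqrt{36 + U}$
$w = - \frac{966}{841} - \frac{1969 \sqrt{6}}{6}$ ($w = - \frac{1969}{\sqrt{36 - 30}} + \frac{1932}{-1682} = - \frac{1969}{\sqrt{6}} + 1932 \left(- \frac{1}{1682}\right) = - 1969 \frac{\sqrt{6}}{6} - \frac{966}{841} = - \frac{1969 \sqrt{6}}{6} - \frac{966}{841} = - \frac{966}{841} - \frac{1969 \sqrt{6}}{6} \approx -804.99$)
$w + p = \left(- \frac{966}{841} - \frac{1969 \sqrt{6}}{6}\right) + 2290 = \frac{1924924}{841} - \frac{1969 \sqrt{6}}{6}$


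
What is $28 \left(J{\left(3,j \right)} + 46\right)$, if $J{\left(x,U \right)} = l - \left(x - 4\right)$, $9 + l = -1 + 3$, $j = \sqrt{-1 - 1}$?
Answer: $1120$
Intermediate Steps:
$j = i \sqrt{2}$ ($j = \sqrt{-2} = i \sqrt{2} \approx 1.4142 i$)
$l = -7$ ($l = -9 + \left(-1 + 3\right) = -9 + 2 = -7$)
$J{\left(x,U \right)} = -3 - x$ ($J{\left(x,U \right)} = -7 - \left(x - 4\right) = -7 - \left(-4 + x\right) = -3 - x$)
$28 \left(J{\left(3,j \right)} + 46\right) = 28 \left(\left(-3 - 3\right) + 46\right) = 28 \left(-6 + 46\right) = 28 \cdot 40 = 1120$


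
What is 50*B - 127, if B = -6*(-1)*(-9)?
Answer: -2827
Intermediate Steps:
B = -54 (B = 6*(-9) = -54)
50*B - 127 = 50*(-54) - 127 = -2700 - 127 = -2827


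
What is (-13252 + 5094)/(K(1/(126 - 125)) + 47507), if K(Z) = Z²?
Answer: -4079/23754 ≈ -0.17172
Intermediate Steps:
(-13252 + 5094)/(K(1/(126 - 125)) + 47507) = (-13252 + 5094)/((1/(126 - 125))² + 47507) = -8158/((1/1)² + 47507) = -8158/(1² + 47507) = -8158/(1 + 47507) = -8158/47508 = -8158*1/47508 = -4079/23754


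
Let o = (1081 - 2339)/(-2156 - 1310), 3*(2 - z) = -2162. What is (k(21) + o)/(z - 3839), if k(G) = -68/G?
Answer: 104635/113412719 ≈ 0.00092260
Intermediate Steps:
z = 2168/3 (z = 2 - 1/3*(-2162) = 2 + 2162/3 = 2168/3 ≈ 722.67)
o = 629/1733 (o = -1258/(-3466) = -1258*(-1/3466) = 629/1733 ≈ 0.36295)
(k(21) + o)/(z - 3839) = (-68/21 + 629/1733)/(2168/3 - 3839) = (-68*1/21 + 629/1733)/(-9349/3) = (-68/21 + 629/1733)*(-3/9349) = -104635/36393*(-3/9349) = 104635/113412719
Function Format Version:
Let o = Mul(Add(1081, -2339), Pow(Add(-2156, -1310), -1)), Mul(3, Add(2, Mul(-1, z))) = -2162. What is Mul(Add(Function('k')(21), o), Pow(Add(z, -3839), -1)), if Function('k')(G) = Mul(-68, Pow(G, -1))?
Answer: Rational(104635, 113412719) ≈ 0.00092260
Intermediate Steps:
z = Rational(2168, 3) (z = Add(2, Mul(Rational(-1, 3), -2162)) = Add(2, Rational(2162, 3)) = Rational(2168, 3) ≈ 722.67)
o = Rational(629, 1733) (o = Mul(-1258, Pow(-3466, -1)) = Mul(-1258, Rational(-1, 3466)) = Rational(629, 1733) ≈ 0.36295)
Mul(Add(Function('k')(21), o), Pow(Add(z, -3839), -1)) = Mul(Add(Mul(-68, Pow(21, -1)), Rational(629, 1733)), Pow(Add(Rational(2168, 3), -3839), -1)) = Mul(Add(Mul(-68, Rational(1, 21)), Rational(629, 1733)), Pow(Rational(-9349, 3), -1)) = Mul(Add(Rational(-68, 21), Rational(629, 1733)), Rational(-3, 9349)) = Mul(Rational(-104635, 36393), Rational(-3, 9349)) = Rational(104635, 113412719)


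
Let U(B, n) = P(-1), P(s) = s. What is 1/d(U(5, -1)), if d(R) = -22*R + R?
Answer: 1/21 ≈ 0.047619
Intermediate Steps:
U(B, n) = -1
d(R) = -21*R
1/d(U(5, -1)) = 1/(-21*(-1)) = 1/21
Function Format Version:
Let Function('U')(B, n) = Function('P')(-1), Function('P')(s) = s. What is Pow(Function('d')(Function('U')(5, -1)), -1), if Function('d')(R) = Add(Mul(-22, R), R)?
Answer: Rational(1, 21) ≈ 0.047619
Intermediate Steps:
Function('U')(B, n) = -1
Function('d')(R) = Mul(-21, R)
Pow(Function('d')(Function('U')(5, -1)), -1) = Pow(Mul(-21, -1), -1) = Pow(21, -1) = Rational(1, 21)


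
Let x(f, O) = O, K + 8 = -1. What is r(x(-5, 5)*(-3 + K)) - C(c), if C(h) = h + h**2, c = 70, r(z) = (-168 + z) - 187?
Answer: -5385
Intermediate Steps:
K = -9 (K = -8 - 1 = -9)
r(z) = -355 + z
r(x(-5, 5)*(-3 + K)) - C(c) = (-355 + 5*(-3 - 9)) - 70*(1 + 70) = (-355 + 5*(-12)) - 70*71 = (-355 - 60) - 1*4970 = -415 - 4970 = -5385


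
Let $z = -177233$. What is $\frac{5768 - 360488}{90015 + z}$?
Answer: $\frac{177360}{43609} \approx 4.067$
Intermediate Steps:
$\frac{5768 - 360488}{90015 + z} = \frac{5768 - 360488}{90015 - 177233} = - \frac{354720}{-87218} = \left(-354720\right) \left(- \frac{1}{87218}\right) = \frac{177360}{43609}$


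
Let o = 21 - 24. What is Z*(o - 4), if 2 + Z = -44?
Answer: 322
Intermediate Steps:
Z = -46 (Z = -2 - 44 = -46)
o = -3
Z*(o - 4) = -46*(-3 - 4) = -46*(-7) = 322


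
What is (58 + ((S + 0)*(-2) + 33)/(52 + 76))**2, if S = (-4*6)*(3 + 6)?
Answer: 62236321/16384 ≈ 3798.6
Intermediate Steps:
S = -216 (S = -24*9 = -216)
(58 + ((S + 0)*(-2) + 33)/(52 + 76))**2 = (58 + ((-216 + 0)*(-2) + 33)/(52 + 76))**2 = (58 + (-216*(-2) + 33)/128)**2 = (58 + (432 + 33)*(1/128))**2 = (58 + 465*(1/128))**2 = (58 + 465/128)**2 = (7889/128)**2 = 62236321/16384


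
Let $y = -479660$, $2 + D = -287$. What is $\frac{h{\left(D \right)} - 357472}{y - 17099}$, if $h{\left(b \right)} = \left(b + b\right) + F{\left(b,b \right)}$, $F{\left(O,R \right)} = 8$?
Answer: $\frac{358042}{496759} \approx 0.72076$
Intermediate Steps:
$D = -289$ ($D = -2 - 287 = -289$)
$h{\left(b \right)} = 8 + 2 b$ ($h{\left(b \right)} = \left(b + b\right) + 8 = 2 b + 8 = 8 + 2 b$)
$\frac{h{\left(D \right)} - 357472}{y - 17099} = \frac{\left(8 + 2 \left(-289\right)\right) - 357472}{-479660 - 17099} = \frac{\left(8 - 578\right) - 357472}{-496759} = \left(-570 - 357472\right) \left(- \frac{1}{496759}\right) = \left(-358042\right) \left(- \frac{1}{496759}\right) = \frac{358042}{496759}$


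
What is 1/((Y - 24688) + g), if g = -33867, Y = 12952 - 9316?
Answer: -1/54919 ≈ -1.8209e-5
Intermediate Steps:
Y = 3636
1/((Y - 24688) + g) = 1/((3636 - 24688) - 33867) = 1/(-21052 - 33867) = 1/(-54919) = -1/54919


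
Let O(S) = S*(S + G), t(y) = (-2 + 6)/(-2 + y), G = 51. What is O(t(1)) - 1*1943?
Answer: -2131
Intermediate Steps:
t(y) = 4/(-2 + y)
O(S) = S*(51 + S) (O(S) = S*(S + 51) = S*(51 + S))
O(t(1)) - 1*1943 = (4/(-2 + 1))*(51 + 4/(-2 + 1)) - 1*1943 = (4/(-1))*(51 + 4/(-1)) - 1943 = (4*(-1))*(51 + 4*(-1)) - 1943 = -4*(51 - 4) - 1943 = -4*47 - 1943 = -188 - 1943 = -2131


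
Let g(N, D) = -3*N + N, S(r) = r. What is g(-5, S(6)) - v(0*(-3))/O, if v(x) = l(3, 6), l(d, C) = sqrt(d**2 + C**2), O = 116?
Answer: 10 - 3*sqrt(5)/116 ≈ 9.9422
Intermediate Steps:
g(N, D) = -2*N
l(d, C) = sqrt(C**2 + d**2)
v(x) = 3*sqrt(5) (v(x) = sqrt(6**2 + 3**2) = sqrt(36 + 9) = sqrt(45) = 3*sqrt(5))
g(-5, S(6)) - v(0*(-3))/O = -2*(-5) - 3*sqrt(5)/116 = 10 - 3*sqrt(5)/116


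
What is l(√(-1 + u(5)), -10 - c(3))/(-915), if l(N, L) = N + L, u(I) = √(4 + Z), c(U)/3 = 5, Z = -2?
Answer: 5/183 - √(-1 + √2)/915 ≈ 0.026619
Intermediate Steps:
c(U) = 15 (c(U) = 3*5 = 15)
u(I) = √2 (u(I) = √(4 - 2) = √2)
l(N, L) = L + N
l(√(-1 + u(5)), -10 - c(3))/(-915) = ((-10 - 1*15) + √(-1 + √2))/(-915) = ((-10 - 15) + √(-1 + √2))*(-1/915) = (-25 + √(-1 + √2))*(-1/915) = 5/183 - √(-1 + √2)/915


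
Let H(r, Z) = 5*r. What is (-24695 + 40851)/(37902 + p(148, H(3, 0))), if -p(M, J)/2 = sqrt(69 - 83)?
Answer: 153086178/359140415 + 8078*I*sqrt(14)/359140415 ≈ 0.42626 + 8.416e-5*I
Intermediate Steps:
p(M, J) = -2*I*sqrt(14) (p(M, J) = -2*sqrt(69 - 83) = -2*I*sqrt(14))
(-24695 + 40851)/(37902 + p(148, H(3, 0))) = (-24695 + 40851)/(37902 - 2*I*sqrt(14)) = 16156/(37902 - 2*I*sqrt(14))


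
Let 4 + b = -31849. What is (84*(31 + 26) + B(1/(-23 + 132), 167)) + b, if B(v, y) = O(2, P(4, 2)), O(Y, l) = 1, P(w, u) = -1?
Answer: -27064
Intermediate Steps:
B(v, y) = 1
b = -31853 (b = -4 - 31849 = -31853)
(84*(31 + 26) + B(1/(-23 + 132), 167)) + b = (84*(31 + 26) + 1) - 31853 = (84*57 + 1) - 31853 = (4788 + 1) - 31853 = 4789 - 31853 = -27064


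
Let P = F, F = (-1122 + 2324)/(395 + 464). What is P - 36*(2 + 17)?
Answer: -586354/859 ≈ -682.60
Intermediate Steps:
F = 1202/859 ≈ 1.3993
P = 1202/859 ≈ 1.3993
P - 36*(2 + 17) = 1202/859 - 36*(2 + 17) = 1202/859 - 36*19 = 1202/859 - 1*684 = 1202/859 - 684 = -586354/859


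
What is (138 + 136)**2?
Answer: 75076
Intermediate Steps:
(138 + 136)**2 = 274**2 = 75076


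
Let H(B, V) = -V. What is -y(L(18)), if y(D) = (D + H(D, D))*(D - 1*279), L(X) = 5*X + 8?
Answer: 0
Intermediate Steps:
L(X) = 8 + 5*X
y(D) = 0 (y(D) = (D - D)*(D - 1*279) = 0*(D - 279) = 0*(-279 + D) = 0)
-y(L(18)) = -1*0 = 0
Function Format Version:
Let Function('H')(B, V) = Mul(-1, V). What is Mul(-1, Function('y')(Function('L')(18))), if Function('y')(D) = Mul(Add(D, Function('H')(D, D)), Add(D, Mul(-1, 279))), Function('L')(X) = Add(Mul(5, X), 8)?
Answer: 0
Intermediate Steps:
Function('L')(X) = Add(8, Mul(5, X))
Function('y')(D) = 0 (Function('y')(D) = Mul(Add(D, Mul(-1, D)), Add(D, Mul(-1, 279))) = Mul(0, Add(D, -279)) = Mul(0, Add(-279, D)) = 0)
Mul(-1, Function('y')(Function('L')(18))) = Mul(-1, 0) = 0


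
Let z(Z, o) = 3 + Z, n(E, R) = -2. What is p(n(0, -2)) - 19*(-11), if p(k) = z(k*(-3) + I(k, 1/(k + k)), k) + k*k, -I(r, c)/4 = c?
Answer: 223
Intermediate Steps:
I(r, c) = -4*c
p(k) = 3 + k² - 3*k - 2/k (p(k) = (3 + (k*(-3) - 4/(k + k))) + k*k = (3 + (-3*k - 4*1/(2*k))) + k² = (3 + (-3*k - 2/k)) + k² = (3 - 3*k - 2/k) + k² = 3 + k² - 3*k - 2/k)
p(n(0, -2)) - 19*(-11) = (3 + (-2)² - 3*(-2) - 2/(-2)) - 19*(-11) = (3 + 4 + 6 - 2*(-½)) + 209 = (3 + 4 + 6 + 1) + 209 = 14 + 209 = 223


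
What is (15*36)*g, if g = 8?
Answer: 4320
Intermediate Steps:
(15*36)*g = (15*36)*8 = 540*8 = 4320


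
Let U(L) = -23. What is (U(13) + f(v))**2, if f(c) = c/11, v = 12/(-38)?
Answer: 23164969/43681 ≈ 530.32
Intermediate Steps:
v = -6/19 (v = 12*(-1/38) = -6/19 ≈ -0.31579)
f(c) = c/11 (f(c) = c*(1/11) = c/11)
(U(13) + f(v))**2 = (-23 + (1/11)*(-6/19))**2 = (-23 - 6/209)**2 = (-4813/209)**2 = 23164969/43681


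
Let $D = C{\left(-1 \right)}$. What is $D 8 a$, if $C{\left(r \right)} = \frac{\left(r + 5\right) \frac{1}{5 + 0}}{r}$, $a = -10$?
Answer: $64$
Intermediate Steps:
$C{\left(r \right)} = \frac{1 + \frac{r}{5}}{r}$ ($C{\left(r \right)} = \frac{\left(5 + r\right) \frac{1}{5}}{r} = \frac{1 + \frac{r}{5}}{r}$)
$D = - \frac{4}{5}$ ($D = \frac{5 - 1}{5 \left(-1\right)} = \frac{1}{5} \left(-1\right) 4 = - \frac{4}{5} \approx -0.8$)
$D 8 a = \left(- \frac{4}{5}\right) 8 \left(-10\right) = \left(- \frac{32}{5}\right) \left(-10\right) = 64$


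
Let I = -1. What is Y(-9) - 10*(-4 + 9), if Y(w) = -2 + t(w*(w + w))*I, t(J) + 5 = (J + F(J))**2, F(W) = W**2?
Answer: -697276883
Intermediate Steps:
t(J) = -5 + (J + J**2)**2
Y(w) = 3 - 4*w**4*(1 + 2*w**2)**2 (Y(w) = -2 + (-5 + (w*(w + w))**2*(1 + w*(w + w))**2)*(-1) = -2 + (-5 + (w*(2*w))**2*(1 + w*(2*w))**2)*(-1) = -2 + (-5 + (2*w**2)**2*(1 + 2*w**2)**2)*(-1) = -2 + (-5 + (4*w**4)*(1 + 2*w**2)**2)*(-1) = -2 + (-5 + 4*w**4*(1 + 2*w**2)**2)*(-1) = -2 + (5 - 4*w**4*(1 + 2*w**2)**2) = 3 - 4*w**4*(1 + 2*w**2)**2)
Y(-9) - 10*(-4 + 9) = (3 - 4*(-9)**4*(1 + 2*(-9)**2)**2) - 10*(-4 + 9) = (3 - 4*6561*(1 + 2*81)**2) - 10*5 = (3 - 4*6561*(1 + 162)**2) - 50 = (3 - 4*6561*163**2) - 50 = (3 - 4*6561*26569) - 50 = (3 - 697276836) - 50 = -697276833 - 50 = -697276883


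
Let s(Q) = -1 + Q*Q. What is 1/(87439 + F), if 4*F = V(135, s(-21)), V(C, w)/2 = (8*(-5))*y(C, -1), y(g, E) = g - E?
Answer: 1/84719 ≈ 1.1804e-5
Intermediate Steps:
s(Q) = -1 + Q²
V(C, w) = -80 - 80*C (V(C, w) = 2*((8*(-5))*(C - 1*(-1))) = 2*(-40*(C + 1)) = 2*(-40*(1 + C)) = 2*(-40 - 40*C) = -80 - 80*C)
F = -2720 (F = (-80 - 80*135)/4 = (-80 - 10800)/4 = (¼)*(-10880) = -2720)
1/(87439 + F) = 1/(87439 - 2720) = 1/84719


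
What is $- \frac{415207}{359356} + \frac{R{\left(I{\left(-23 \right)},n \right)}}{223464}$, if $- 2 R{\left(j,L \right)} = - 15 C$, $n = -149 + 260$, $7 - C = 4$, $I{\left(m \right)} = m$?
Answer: $- \frac{15462621923}{13383854864} \approx -1.1553$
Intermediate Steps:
$C = 3$ ($C = 7 - 4 = 3$)
$n = 111$
$R{\left(j,L \right)} = \frac{45}{2}$ ($R{\left(j,L \right)} = - \frac{\left(-15\right) 3}{2} = \left(- \frac{1}{2}\right) \left(-45\right) = \frac{45}{2}$)
$- \frac{415207}{359356} + \frac{R{\left(I{\left(-23 \right)},n \right)}}{223464} = - \frac{415207}{359356} + \frac{45}{2 \cdot 223464} = \left(-415207\right) \frac{1}{359356} + \frac{45}{2} \cdot \frac{1}{223464} = - \frac{415207}{359356} + \frac{15}{148976} = - \frac{15462621923}{13383854864}$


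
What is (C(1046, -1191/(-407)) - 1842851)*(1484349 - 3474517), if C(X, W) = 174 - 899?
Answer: 3669025960768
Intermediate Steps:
C(X, W) = -725
(C(1046, -1191/(-407)) - 1842851)*(1484349 - 3474517) = (-725 - 1842851)*(1484349 - 3474517) = -1843576*(-1990168) = 3669025960768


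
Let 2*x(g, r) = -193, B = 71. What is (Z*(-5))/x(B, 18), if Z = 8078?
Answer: 80780/193 ≈ 418.55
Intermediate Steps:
x(g, r) = -193/2 (x(g, r) = (1/2)*(-193) = -193/2)
(Z*(-5))/x(B, 18) = (8078*(-5))/(-193/2) = -40390*(-2/193) = 80780/193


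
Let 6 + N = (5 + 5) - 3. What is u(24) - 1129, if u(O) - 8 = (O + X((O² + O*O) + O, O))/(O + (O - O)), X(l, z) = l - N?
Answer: -25705/24 ≈ -1071.0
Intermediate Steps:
N = 1 (N = -6 + ((5 + 5) - 3) = -6 + (10 - 3) = -6 + 7 = 1)
X(l, z) = -1 + l (X(l, z) = l - 1*1 = l - 1 = -1 + l)
u(O) = 8 + (-1 + 2*O + 2*O²)/O (u(O) = 8 + (O + (-1 + ((O² + O*O) + O)))/(O + (O - O)) = 8 + (O + (-1 + ((O² + O²) + O)))/(O + 0) = 8 + (O + (-1 + (2*O² + O)))/O = 8 + (O + (-1 + (O + 2*O²)))/O = 8 + (O + (-1 + O + 2*O²))/O = 8 + (-1 + 2*O + 2*O²)/O)
u(24) - 1129 = (10 - 1/24 + 2*24) - 1129 = (10 - 1*1/24 + 48) - 1129 = (10 - 1/24 + 48) - 1129 = 1391/24 - 1129 = -25705/24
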